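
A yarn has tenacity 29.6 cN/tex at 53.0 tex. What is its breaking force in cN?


Formula: Breaking force = Tenacity * Linear density
F = 29.6 cN/tex * 53.0 tex
F = 1568.80 cN

1568.80 cN


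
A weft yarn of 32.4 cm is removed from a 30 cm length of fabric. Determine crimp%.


Formula: Crimp% = ((L_yarn - L_fabric) / L_fabric) * 100
Step 1: Extension = 32.4 - 30 = 2.4 cm
Step 2: Crimp% = (2.4 / 30) * 100
Step 3: Crimp% = 0.08 * 100 = 8.0%

8.0%


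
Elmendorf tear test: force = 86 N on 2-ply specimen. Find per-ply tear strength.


Formula: Per-ply strength = Total force / Number of plies
Per-ply = 86 N / 2
Per-ply = 43 N

43 N


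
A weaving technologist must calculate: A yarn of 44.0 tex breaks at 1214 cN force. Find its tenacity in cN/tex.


Formula: Tenacity = Breaking force / Linear density
Tenacity = 1214 cN / 44.0 tex
Tenacity = 27.59 cN/tex

27.59 cN/tex


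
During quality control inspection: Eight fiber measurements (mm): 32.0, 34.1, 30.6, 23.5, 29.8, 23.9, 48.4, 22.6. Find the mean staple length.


Formula: Mean = sum of lengths / count
Sum = 32.0 + 34.1 + 30.6 + 23.5 + 29.8 + 23.9 + 48.4 + 22.6
Sum = 244.9 mm
Mean = 244.9 / 8 = 30.61 mm

30.61 mm


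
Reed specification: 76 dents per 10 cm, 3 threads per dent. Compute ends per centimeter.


Formula: EPC = (dents per 10 cm * ends per dent) / 10
Step 1: Total ends per 10 cm = 76 * 3 = 228
Step 2: EPC = 228 / 10 = 22.8 ends/cm

22.8 ends/cm


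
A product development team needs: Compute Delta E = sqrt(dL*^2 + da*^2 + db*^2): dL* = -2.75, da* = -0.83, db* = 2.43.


Formula: Delta E = sqrt(dL*^2 + da*^2 + db*^2)
Step 1: dL*^2 = (-2.75)^2 = 7.5625
Step 2: da*^2 = (-0.83)^2 = 0.6889
Step 3: db*^2 = 2.43^2 = 5.9049
Step 4: Sum = 7.5625 + 0.6889 + 5.9049 = 14.1563
Step 5: Delta E = sqrt(14.1563) = 3.76

3.76 Delta E


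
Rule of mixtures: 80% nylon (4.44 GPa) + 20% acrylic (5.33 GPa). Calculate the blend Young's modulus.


Formula: Blend property = (fraction_A * property_A) + (fraction_B * property_B)
Step 1: Contribution A = 80/100 * 4.44 GPa = 3.552 GPa
Step 2: Contribution B = 20/100 * 5.33 GPa = 1.066 GPa
Step 3: Blend Young's modulus = 3.552 + 1.066 = 4.618 GPa

4.618 GPa


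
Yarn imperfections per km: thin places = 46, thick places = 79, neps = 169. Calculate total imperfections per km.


Formula: Total = thin places + thick places + neps
Total = 46 + 79 + 169
Total = 294 imperfections/km

294 imperfections/km


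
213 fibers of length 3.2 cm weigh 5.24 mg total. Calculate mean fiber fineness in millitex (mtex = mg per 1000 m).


Formula: fineness (mtex) = mass (mg) / total length (km) = (mass_mg / total_length_m) * 1000
Step 1: Convert fiber length: 3.2 cm = 0.032 m
Step 2: Total fiber length = 213 * 0.032 = 6.816 m
Step 3: Linear density = 5.24 mg / 6.816 m = 0.7688 mg/m
Step 4: fineness = 0.7688 * 1000 = 768.8 mtex

768.8 mtex


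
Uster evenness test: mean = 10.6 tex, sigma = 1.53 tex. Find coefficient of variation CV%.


Formula: CV% = (standard deviation / mean) * 100
Step 1: Ratio = 1.53 / 10.6 = 0.14434
Step 2: CV% = 0.14434 * 100 = 14.434% ≈ 14.4%

14.4%


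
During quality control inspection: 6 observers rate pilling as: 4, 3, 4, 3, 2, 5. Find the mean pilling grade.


Formula: Mean = sum / count
Sum = 4 + 3 + 4 + 3 + 2 + 5 = 21
Mean = 21 / 6 = 3.5

3.5


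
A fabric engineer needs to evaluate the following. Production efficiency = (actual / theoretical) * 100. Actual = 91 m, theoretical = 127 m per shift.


Formula: Efficiency% = (Actual output / Theoretical output) * 100
Efficiency% = (91 / 127) * 100
Efficiency% = 0.716535 * 100 = 71.6535% ≈ 71.7%

71.7%


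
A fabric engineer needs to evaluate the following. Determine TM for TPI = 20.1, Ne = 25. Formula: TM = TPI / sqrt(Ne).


Formula: TM = TPI / sqrt(Ne)
Step 1: sqrt(Ne) = sqrt(25) = 5
Step 2: TM = 20.1 / 5 = 4.02

4.02 TM


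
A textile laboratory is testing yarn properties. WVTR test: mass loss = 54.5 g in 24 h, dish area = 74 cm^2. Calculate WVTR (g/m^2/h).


Formula: WVTR = mass_loss / (area * time)
Step 1: Convert area: 74 cm^2 = 0.0074 m^2
Step 2: WVTR = 54.5 g / (0.0074 m^2 * 24 h)
Step 3: WVTR = 54.5 / 0.1776 = 306.9 g/m^2/h

306.9 g/m^2/h


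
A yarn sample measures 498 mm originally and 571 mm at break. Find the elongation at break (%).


Formula: Elongation (%) = ((L_break - L0) / L0) * 100
Step 1: Extension = 571 - 498 = 73 mm
Step 2: Elongation = (73 / 498) * 100
Step 3: Elongation = 0.146586 * 100 = 14.6586% ≈ 14.7%

14.7%


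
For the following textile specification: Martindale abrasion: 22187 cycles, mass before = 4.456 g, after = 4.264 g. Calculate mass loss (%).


Formula: Mass loss% = ((m_before - m_after) / m_before) * 100
Step 1: Mass loss = 4.456 - 4.264 = 0.192 g
Step 2: Ratio = 0.192 / 4.456 = 0.043088
Step 3: Mass loss% = 0.043088 * 100 = 4.3088% ≈ 4.31%

4.31%


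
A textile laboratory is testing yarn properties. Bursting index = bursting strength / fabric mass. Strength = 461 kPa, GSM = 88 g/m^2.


Formula: Bursting Index = Bursting Strength / Fabric GSM
BI = 461 kPa / 88 g/m^2
BI = 5.239 kPa/(g/m^2)

5.239 kPa/(g/m^2)


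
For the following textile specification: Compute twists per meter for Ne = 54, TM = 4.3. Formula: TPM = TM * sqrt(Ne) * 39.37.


Formula: TPM = TM * sqrt(Ne) * 39.37
Step 1: sqrt(Ne) = sqrt(54) = 7.3485
Step 2: TM * sqrt(Ne) = 4.3 * 7.3485 = 31.5986
Step 3: TPM = 31.5986 * 39.37 = 1244 twists/m

1244 twists/m


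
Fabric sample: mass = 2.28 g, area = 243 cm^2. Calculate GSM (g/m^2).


Formula: GSM = mass_g / area_m2
Step 1: Convert area: 243 cm^2 = 243 / 10000 = 0.0243 m^2
Step 2: GSM = 2.28 g / 0.0243 m^2 = 93.8 g/m^2

93.8 g/m^2


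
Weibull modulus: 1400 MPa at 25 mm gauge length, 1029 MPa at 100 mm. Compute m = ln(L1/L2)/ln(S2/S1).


Formula: m = ln(L1/L2) / ln(S2/S1)
Step 1: ln(L1/L2) = ln(25/100) = -1.38629
Step 2: S2/S1 = 1029/1400 = 0.735
Step 3: ln(S2/S1) = ln(0.735) = -0.30788
Step 4: m = -1.38629 / -0.30788 = 4.50

4.50 (Weibull m)


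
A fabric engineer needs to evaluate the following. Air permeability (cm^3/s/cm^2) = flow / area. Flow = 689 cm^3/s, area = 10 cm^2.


Formula: Air Permeability = Airflow / Test Area
AP = 689 cm^3/s / 10 cm^2
AP = 68.9 cm^3/s/cm^2

68.9 cm^3/s/cm^2


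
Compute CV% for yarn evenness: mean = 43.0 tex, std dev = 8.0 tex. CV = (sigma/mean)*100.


Formula: CV% = (standard deviation / mean) * 100
Step 1: Ratio = 8.0 / 43.0 = 0.186047
Step 2: CV% = 0.186047 * 100 = 18.6047% ≈ 18.6%

18.6%


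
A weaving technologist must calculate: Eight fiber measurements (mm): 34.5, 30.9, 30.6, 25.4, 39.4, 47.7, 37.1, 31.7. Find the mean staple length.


Formula: Mean = sum of lengths / count
Sum = 34.5 + 30.9 + 30.6 + 25.4 + 39.4 + 47.7 + 37.1 + 31.7
Sum = 277.3 mm
Mean = 277.3 / 8 = 34.66 mm

34.66 mm


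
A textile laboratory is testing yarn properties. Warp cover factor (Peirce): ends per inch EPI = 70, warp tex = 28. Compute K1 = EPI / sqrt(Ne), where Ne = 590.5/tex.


Formula: K1 = EPI / sqrt(Ne), with Ne = 590.5 / tex_warp
Step 1: Ne = 590.5 / 28 = 21.089
Step 2: sqrt(Ne) = sqrt(21.089) = 4.5923
Step 3: K1 = 70 / 4.5923 = 15.2

15.2


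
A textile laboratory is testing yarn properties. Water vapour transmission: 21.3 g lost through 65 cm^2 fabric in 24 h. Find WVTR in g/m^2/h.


Formula: WVTR = mass_loss / (area * time)
Step 1: Convert area: 65 cm^2 = 0.0065 m^2
Step 2: WVTR = 21.3 g / (0.0065 m^2 * 24 h)
Step 3: WVTR = 21.3 / 0.156 = 136.5 g/m^2/h

136.5 g/m^2/h


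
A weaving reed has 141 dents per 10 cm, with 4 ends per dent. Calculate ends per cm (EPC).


Formula: EPC = (dents per 10 cm * ends per dent) / 10
Step 1: Total ends per 10 cm = 141 * 4 = 564
Step 2: EPC = 564 / 10 = 56.4 ends/cm

56.4 ends/cm


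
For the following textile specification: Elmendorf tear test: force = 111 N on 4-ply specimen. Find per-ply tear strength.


Formula: Per-ply strength = Total force / Number of plies
Per-ply = 111 N / 4
Per-ply = 27.75 N

27.75 N


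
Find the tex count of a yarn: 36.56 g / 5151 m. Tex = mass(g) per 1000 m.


Formula: Tex = (mass_g / length_m) * 1000
Substituting: Tex = (36.56 / 5151) * 1000
Intermediate: 36.56 / 5151 = 0.00709765 g/m
Tex = 0.00709765 * 1000 = 7.10 tex

7.10 tex


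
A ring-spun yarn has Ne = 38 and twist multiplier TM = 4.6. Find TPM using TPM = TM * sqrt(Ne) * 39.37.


Formula: TPM = TM * sqrt(Ne) * 39.37
Step 1: sqrt(Ne) = sqrt(38) = 6.1644
Step 2: TM * sqrt(Ne) = 4.6 * 6.1644 = 28.3562
Step 3: TPM = 28.3562 * 39.37 = 1116 twists/m

1116 twists/m


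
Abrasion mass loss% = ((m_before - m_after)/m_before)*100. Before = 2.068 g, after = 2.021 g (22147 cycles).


Formula: Mass loss% = ((m_before - m_after) / m_before) * 100
Step 1: Mass loss = 2.068 - 2.021 = 0.047 g
Step 2: Ratio = 0.047 / 2.068 = 0.0227273
Step 3: Mass loss% = 0.0227273 * 100 = 2.27273% ≈ 2.27%

2.27%


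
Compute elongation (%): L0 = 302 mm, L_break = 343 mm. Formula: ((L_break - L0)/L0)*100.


Formula: Elongation (%) = ((L_break - L0) / L0) * 100
Step 1: Extension = 343 - 302 = 41 mm
Step 2: Elongation = (41 / 302) * 100
Step 3: Elongation = 0.135762 * 100 = 13.5762% ≈ 13.6%

13.6%


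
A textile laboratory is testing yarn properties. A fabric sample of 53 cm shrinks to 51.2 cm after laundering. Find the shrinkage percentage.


Formula: Shrinkage% = ((L_before - L_after) / L_before) * 100
Step 1: Shrinkage = 53 - 51.2 = 1.8 cm
Step 2: Shrinkage% = (1.8 / 53) * 100
Step 3: Shrinkage% = 0.033962 * 100 = 3.3962% ≈ 3.4%

3.4%


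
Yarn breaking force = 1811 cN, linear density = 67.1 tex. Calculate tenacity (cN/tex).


Formula: Tenacity = Breaking force / Linear density
Tenacity = 1811 cN / 67.1 tex
Tenacity = 26.99 cN/tex

26.99 cN/tex


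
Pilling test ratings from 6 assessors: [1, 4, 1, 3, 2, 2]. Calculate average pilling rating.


Formula: Mean = sum / count
Sum = 1 + 4 + 1 + 3 + 2 + 2 = 13
Mean = 13 / 6 = 2.2

2.2


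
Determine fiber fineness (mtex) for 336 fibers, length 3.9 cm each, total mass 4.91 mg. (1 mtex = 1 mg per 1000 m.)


Formula: fineness (mtex) = mass (mg) / total length (km) = (mass_mg / total_length_m) * 1000
Step 1: Convert fiber length: 3.9 cm = 0.039 m
Step 2: Total fiber length = 336 * 0.039 = 13.104 m
Step 3: Linear density = 4.91 mg / 13.104 m = 0.3747 mg/m
Step 4: fineness = 0.3747 * 1000 = 374.7 mtex

374.7 mtex


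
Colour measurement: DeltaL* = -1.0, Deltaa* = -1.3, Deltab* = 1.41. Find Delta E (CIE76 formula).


Formula: Delta E = sqrt(dL*^2 + da*^2 + db*^2)
Step 1: dL*^2 = (-1.0)^2 = 1.0
Step 2: da*^2 = (-1.3)^2 = 1.69
Step 3: db*^2 = 1.41^2 = 1.9881
Step 4: Sum = 1.0 + 1.69 + 1.9881 = 4.6781
Step 5: Delta E = sqrt(4.6781) = 2.16

2.16 Delta E


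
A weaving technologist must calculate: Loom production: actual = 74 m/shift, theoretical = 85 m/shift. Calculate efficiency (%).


Formula: Efficiency% = (Actual output / Theoretical output) * 100
Efficiency% = (74 / 85) * 100
Efficiency% = 0.870588 * 100 = 87.0588% ≈ 87.1%

87.1%


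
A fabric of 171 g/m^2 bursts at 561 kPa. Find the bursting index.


Formula: Bursting Index = Bursting Strength / Fabric GSM
BI = 561 kPa / 171 g/m^2
BI = 3.281 kPa/(g/m^2)

3.281 kPa/(g/m^2)


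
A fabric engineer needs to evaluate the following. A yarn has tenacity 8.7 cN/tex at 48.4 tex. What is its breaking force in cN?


Formula: Breaking force = Tenacity * Linear density
F = 8.7 cN/tex * 48.4 tex
F = 421.08 cN

421.08 cN


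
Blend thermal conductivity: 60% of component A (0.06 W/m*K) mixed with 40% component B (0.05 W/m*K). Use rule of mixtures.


Formula: Blend property = (fraction_A * property_A) + (fraction_B * property_B)
Step 1: Contribution A = 60/100 * 0.06 W/m*K = 0.036 W/m*K
Step 2: Contribution B = 40/100 * 0.05 W/m*K = 0.02 W/m*K
Step 3: Blend thermal conductivity = 0.036 + 0.02 = 0.056 W/m*K

0.056 W/m*K


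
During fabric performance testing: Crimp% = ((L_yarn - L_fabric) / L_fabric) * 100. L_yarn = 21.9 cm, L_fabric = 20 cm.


Formula: Crimp% = ((L_yarn - L_fabric) / L_fabric) * 100
Step 1: Extension = 21.9 - 20 = 1.9 cm
Step 2: Crimp% = (1.9 / 20) * 100
Step 3: Crimp% = 0.095 * 100 = 9.5%

9.5%


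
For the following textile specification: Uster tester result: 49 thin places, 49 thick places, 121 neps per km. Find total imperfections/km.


Formula: Total = thin places + thick places + neps
Total = 49 + 49 + 121
Total = 219 imperfections/km

219 imperfections/km


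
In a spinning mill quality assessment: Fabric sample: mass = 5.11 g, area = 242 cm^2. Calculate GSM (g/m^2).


Formula: GSM = mass_g / area_m2
Step 1: Convert area: 242 cm^2 = 242 / 10000 = 0.0242 m^2
Step 2: GSM = 5.11 g / 0.0242 m^2 = 211.2 g/m^2

211.2 g/m^2


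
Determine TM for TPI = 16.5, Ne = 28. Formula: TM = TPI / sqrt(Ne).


Formula: TM = TPI / sqrt(Ne)
Step 1: sqrt(Ne) = sqrt(28) = 5.2915
Step 2: TM = 16.5 / 5.2915 = 3.12

3.12 TM


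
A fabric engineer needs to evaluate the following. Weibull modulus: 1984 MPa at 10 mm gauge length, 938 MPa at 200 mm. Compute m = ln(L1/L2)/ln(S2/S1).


Formula: m = ln(L1/L2) / ln(S2/S1)
Step 1: ln(L1/L2) = ln(10/200) = -2.99573
Step 2: S2/S1 = 938/1984 = 0.47278
Step 3: ln(S2/S1) = ln(0.47278) = -0.74913
Step 4: m = -2.99573 / -0.74913 = 4.00

4.00 (Weibull m)


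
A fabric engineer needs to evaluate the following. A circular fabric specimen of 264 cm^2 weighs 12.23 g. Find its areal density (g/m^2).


Formula: GSM = mass_g / area_m2
Step 1: Convert area: 264 cm^2 = 264 / 10000 = 0.0264 m^2
Step 2: GSM = 12.23 g / 0.0264 m^2 = 463.3 g/m^2

463.3 g/m^2


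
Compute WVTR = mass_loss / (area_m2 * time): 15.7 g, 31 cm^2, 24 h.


Formula: WVTR = mass_loss / (area * time)
Step 1: Convert area: 31 cm^2 = 0.0031 m^2
Step 2: WVTR = 15.7 g / (0.0031 m^2 * 24 h)
Step 3: WVTR = 15.7 / 0.0744 = 211.0 g/m^2/h

211.0 g/m^2/h


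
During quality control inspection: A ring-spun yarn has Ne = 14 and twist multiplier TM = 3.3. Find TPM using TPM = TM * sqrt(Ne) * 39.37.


Formula: TPM = TM * sqrt(Ne) * 39.37
Step 1: sqrt(Ne) = sqrt(14) = 3.7417
Step 2: TM * sqrt(Ne) = 3.3 * 3.7417 = 12.3476
Step 3: TPM = 12.3476 * 39.37 = 486 twists/m

486 twists/m


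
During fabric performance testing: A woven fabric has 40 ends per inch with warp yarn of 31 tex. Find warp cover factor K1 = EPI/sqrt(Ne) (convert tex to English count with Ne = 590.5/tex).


Formula: K1 = EPI / sqrt(Ne), with Ne = 590.5 / tex_warp
Step 1: Ne = 590.5 / 31 = 19.048
Step 2: sqrt(Ne) = sqrt(19.048) = 4.3644
Step 3: K1 = 40 / 4.3644 = 9.2

9.2


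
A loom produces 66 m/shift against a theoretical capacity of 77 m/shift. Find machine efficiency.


Formula: Efficiency% = (Actual output / Theoretical output) * 100
Efficiency% = (66 / 77) * 100
Efficiency% = 0.857143 * 100 = 85.7143% ≈ 85.7%

85.7%


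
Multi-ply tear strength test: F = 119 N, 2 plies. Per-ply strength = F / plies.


Formula: Per-ply strength = Total force / Number of plies
Per-ply = 119 N / 2
Per-ply = 59.5 N

59.5 N


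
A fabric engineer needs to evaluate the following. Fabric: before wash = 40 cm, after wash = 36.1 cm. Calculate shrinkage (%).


Formula: Shrinkage% = ((L_before - L_after) / L_before) * 100
Step 1: Shrinkage = 40 - 36.1 = 3.9 cm
Step 2: Shrinkage% = (3.9 / 40) * 100
Step 3: Shrinkage% = 0.0975 * 100 = 9.75% ≈ 9.8%

9.8%


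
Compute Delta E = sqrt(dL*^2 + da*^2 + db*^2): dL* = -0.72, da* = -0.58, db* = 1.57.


Formula: Delta E = sqrt(dL*^2 + da*^2 + db*^2)
Step 1: dL*^2 = (-0.72)^2 = 0.5184
Step 2: da*^2 = (-0.58)^2 = 0.3364
Step 3: db*^2 = 1.57^2 = 2.4649
Step 4: Sum = 0.5184 + 0.3364 + 2.4649 = 3.3197
Step 5: Delta E = sqrt(3.3197) = 1.82

1.82 Delta E


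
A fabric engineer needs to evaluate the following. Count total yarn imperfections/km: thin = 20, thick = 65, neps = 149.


Formula: Total = thin places + thick places + neps
Total = 20 + 65 + 149
Total = 234 imperfections/km

234 imperfections/km


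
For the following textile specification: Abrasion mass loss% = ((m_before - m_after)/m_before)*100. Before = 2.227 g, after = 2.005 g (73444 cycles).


Formula: Mass loss% = ((m_before - m_after) / m_before) * 100
Step 1: Mass loss = 2.227 - 2.005 = 0.222 g
Step 2: Ratio = 0.222 / 2.227 = 0.0996857
Step 3: Mass loss% = 0.0996857 * 100 = 9.96857% ≈ 9.97%

9.97%


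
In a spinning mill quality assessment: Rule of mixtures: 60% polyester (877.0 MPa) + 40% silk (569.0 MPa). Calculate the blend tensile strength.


Formula: Blend property = (fraction_A * property_A) + (fraction_B * property_B)
Step 1: Contribution A = 60/100 * 877.0 MPa = 526.2 MPa
Step 2: Contribution B = 40/100 * 569.0 MPa = 227.6 MPa
Step 3: Blend tensile strength = 526.2 + 227.6 = 753.8 MPa

753.8 MPa


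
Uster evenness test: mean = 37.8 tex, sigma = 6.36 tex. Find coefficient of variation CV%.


Formula: CV% = (standard deviation / mean) * 100
Step 1: Ratio = 6.36 / 37.8 = 0.168254
Step 2: CV% = 0.168254 * 100 = 16.8254% ≈ 16.8%

16.8%


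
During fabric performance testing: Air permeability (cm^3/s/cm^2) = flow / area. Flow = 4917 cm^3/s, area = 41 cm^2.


Formula: Air Permeability = Airflow / Test Area
AP = 4917 cm^3/s / 41 cm^2
AP = 119.9 cm^3/s/cm^2

119.9 cm^3/s/cm^2


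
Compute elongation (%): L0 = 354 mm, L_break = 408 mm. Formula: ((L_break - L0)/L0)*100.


Formula: Elongation (%) = ((L_break - L0) / L0) * 100
Step 1: Extension = 408 - 354 = 54 mm
Step 2: Elongation = (54 / 354) * 100
Step 3: Elongation = 0.152542 * 100 = 15.2542% ≈ 15.3%

15.3%


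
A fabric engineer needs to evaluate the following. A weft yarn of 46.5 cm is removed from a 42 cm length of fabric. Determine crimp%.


Formula: Crimp% = ((L_yarn - L_fabric) / L_fabric) * 100
Step 1: Extension = 46.5 - 42 = 4.5 cm
Step 2: Crimp% = (4.5 / 42) * 100
Step 3: Crimp% = 0.107143 * 100 = 10.7143% ≈ 10.7%

10.7%


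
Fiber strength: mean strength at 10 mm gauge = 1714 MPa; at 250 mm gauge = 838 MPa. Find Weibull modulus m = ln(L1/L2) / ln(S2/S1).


Formula: m = ln(L1/L2) / ln(S2/S1)
Step 1: ln(L1/L2) = ln(10/250) = -3.21888
Step 2: S2/S1 = 838/1714 = 0.48891
Step 3: ln(S2/S1) = ln(0.48891) = -0.71558
Step 4: m = -3.21888 / -0.71558 = 4.50

4.50 (Weibull m)


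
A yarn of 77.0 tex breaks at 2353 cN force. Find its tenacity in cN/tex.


Formula: Tenacity = Breaking force / Linear density
Tenacity = 2353 cN / 77.0 tex
Tenacity = 30.56 cN/tex

30.56 cN/tex


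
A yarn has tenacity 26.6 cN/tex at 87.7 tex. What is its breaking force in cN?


Formula: Breaking force = Tenacity * Linear density
F = 26.6 cN/tex * 87.7 tex
F = 2332.82 cN

2332.82 cN


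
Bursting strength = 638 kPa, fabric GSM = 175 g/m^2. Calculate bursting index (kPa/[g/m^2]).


Formula: Bursting Index = Bursting Strength / Fabric GSM
BI = 638 kPa / 175 g/m^2
BI = 3.646 kPa/(g/m^2)

3.646 kPa/(g/m^2)


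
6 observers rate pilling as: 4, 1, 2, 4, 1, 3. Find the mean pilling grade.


Formula: Mean = sum / count
Sum = 4 + 1 + 2 + 4 + 1 + 3 = 15
Mean = 15 / 6 = 2.5

2.5


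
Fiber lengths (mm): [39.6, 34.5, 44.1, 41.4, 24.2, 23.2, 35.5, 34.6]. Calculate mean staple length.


Formula: Mean = sum of lengths / count
Sum = 39.6 + 34.5 + 44.1 + 41.4 + 24.2 + 23.2 + 35.5 + 34.6
Sum = 277.1 mm
Mean = 277.1 / 8 = 34.64 mm

34.64 mm


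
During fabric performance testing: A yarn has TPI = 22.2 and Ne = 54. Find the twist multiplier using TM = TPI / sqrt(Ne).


Formula: TM = TPI / sqrt(Ne)
Step 1: sqrt(Ne) = sqrt(54) = 7.3485
Step 2: TM = 22.2 / 7.3485 = 3.02

3.02 TM


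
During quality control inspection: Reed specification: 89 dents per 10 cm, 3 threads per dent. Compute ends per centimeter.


Formula: EPC = (dents per 10 cm * ends per dent) / 10
Step 1: Total ends per 10 cm = 89 * 3 = 267
Step 2: EPC = 267 / 10 = 26.7 ends/cm

26.7 ends/cm


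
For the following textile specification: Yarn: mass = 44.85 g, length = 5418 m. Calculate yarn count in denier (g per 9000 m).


Formula: den = (mass_g / length_m) * 9000
Substituting: den = (44.85 / 5418) * 9000
Intermediate: 44.85 / 5418 = 0.00827796 g/m
den = 0.00827796 * 9000 = 74.5 denier

74.5 denier


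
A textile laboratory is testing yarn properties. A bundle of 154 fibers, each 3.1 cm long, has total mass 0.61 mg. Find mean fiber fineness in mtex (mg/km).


Formula: fineness (mtex) = mass (mg) / total length (km) = (mass_mg / total_length_m) * 1000
Step 1: Convert fiber length: 3.1 cm = 0.031 m
Step 2: Total fiber length = 154 * 0.031 = 4.774 m
Step 3: Linear density = 0.61 mg / 4.774 m = 0.1278 mg/m
Step 4: fineness = 0.1278 * 1000 = 127.8 mtex

127.8 mtex


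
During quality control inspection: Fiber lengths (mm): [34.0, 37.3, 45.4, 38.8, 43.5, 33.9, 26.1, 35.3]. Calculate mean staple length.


Formula: Mean = sum of lengths / count
Sum = 34.0 + 37.3 + 45.4 + 38.8 + 43.5 + 33.9 + 26.1 + 35.3
Sum = 294.3 mm
Mean = 294.3 / 8 = 36.79 mm

36.79 mm


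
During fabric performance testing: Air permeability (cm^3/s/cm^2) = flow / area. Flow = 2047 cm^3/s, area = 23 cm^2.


Formula: Air Permeability = Airflow / Test Area
AP = 2047 cm^3/s / 23 cm^2
AP = 89.0 cm^3/s/cm^2

89.0 cm^3/s/cm^2


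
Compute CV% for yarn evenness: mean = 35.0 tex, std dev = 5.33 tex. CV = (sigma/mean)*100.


Formula: CV% = (standard deviation / mean) * 100
Step 1: Ratio = 5.33 / 35.0 = 0.152286
Step 2: CV% = 0.152286 * 100 = 15.2286% ≈ 15.2%

15.2%


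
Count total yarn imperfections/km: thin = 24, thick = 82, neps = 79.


Formula: Total = thin places + thick places + neps
Total = 24 + 82 + 79
Total = 185 imperfections/km

185 imperfections/km


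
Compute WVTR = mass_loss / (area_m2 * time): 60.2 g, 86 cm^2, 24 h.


Formula: WVTR = mass_loss / (area * time)
Step 1: Convert area: 86 cm^2 = 0.0086 m^2
Step 2: WVTR = 60.2 g / (0.0086 m^2 * 24 h)
Step 3: WVTR = 60.2 / 0.2064 = 291.7 g/m^2/h

291.7 g/m^2/h


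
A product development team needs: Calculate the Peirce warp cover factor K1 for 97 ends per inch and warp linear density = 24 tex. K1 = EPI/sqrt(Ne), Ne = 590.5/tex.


Formula: K1 = EPI / sqrt(Ne), with Ne = 590.5 / tex_warp
Step 1: Ne = 590.5 / 24 = 24.604
Step 2: sqrt(Ne) = sqrt(24.604) = 4.9602
Step 3: K1 = 97 / 4.9602 = 19.6

19.6


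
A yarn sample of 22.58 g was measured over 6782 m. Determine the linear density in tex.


Formula: Tex = (mass_g / length_m) * 1000
Substituting: Tex = (22.58 / 6782) * 1000
Intermediate: 22.58 / 6782 = 0.0033294 g/m
Tex = 0.0033294 * 1000 = 3.33 tex

3.33 tex


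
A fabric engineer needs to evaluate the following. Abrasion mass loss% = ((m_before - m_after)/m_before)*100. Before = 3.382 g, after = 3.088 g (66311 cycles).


Formula: Mass loss% = ((m_before - m_after) / m_before) * 100
Step 1: Mass loss = 3.382 - 3.088 = 0.294 g
Step 2: Ratio = 0.294 / 3.382 = 0.0869308
Step 3: Mass loss% = 0.0869308 * 100 = 8.69308% ≈ 8.69%

8.69%


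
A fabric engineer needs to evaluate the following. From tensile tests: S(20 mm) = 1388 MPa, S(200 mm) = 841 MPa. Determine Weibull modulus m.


Formula: m = ln(L1/L2) / ln(S2/S1)
Step 1: ln(L1/L2) = ln(20/200) = -2.30259
Step 2: S2/S1 = 841/1388 = 0.60591
Step 3: ln(S2/S1) = ln(0.60591) = -0.50102
Step 4: m = -2.30259 / -0.50102 = 4.60

4.60 (Weibull m)


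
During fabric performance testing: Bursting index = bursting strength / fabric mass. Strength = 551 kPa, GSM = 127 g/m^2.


Formula: Bursting Index = Bursting Strength / Fabric GSM
BI = 551 kPa / 127 g/m^2
BI = 4.339 kPa/(g/m^2)

4.339 kPa/(g/m^2)


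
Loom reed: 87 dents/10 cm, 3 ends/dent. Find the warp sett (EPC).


Formula: EPC = (dents per 10 cm * ends per dent) / 10
Step 1: Total ends per 10 cm = 87 * 3 = 261
Step 2: EPC = 261 / 10 = 26.1 ends/cm

26.1 ends/cm


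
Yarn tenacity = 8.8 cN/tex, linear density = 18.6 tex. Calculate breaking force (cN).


Formula: Breaking force = Tenacity * Linear density
F = 8.8 cN/tex * 18.6 tex
F = 163.68 cN

163.68 cN


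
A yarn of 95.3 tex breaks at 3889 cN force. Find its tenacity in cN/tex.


Formula: Tenacity = Breaking force / Linear density
Tenacity = 3889 cN / 95.3 tex
Tenacity = 40.81 cN/tex

40.81 cN/tex


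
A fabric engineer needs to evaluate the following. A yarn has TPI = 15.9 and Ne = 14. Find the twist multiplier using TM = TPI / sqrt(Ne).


Formula: TM = TPI / sqrt(Ne)
Step 1: sqrt(Ne) = sqrt(14) = 3.7417
Step 2: TM = 15.9 / 3.7417 = 4.25

4.25 TM


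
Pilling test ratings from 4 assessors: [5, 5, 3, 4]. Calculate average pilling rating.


Formula: Mean = sum / count
Sum = 5 + 5 + 3 + 4 = 17
Mean = 17 / 4 = 4.3

4.3


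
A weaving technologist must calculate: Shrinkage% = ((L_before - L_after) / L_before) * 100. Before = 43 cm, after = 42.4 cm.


Formula: Shrinkage% = ((L_before - L_after) / L_before) * 100
Step 1: Shrinkage = 43 - 42.4 = 0.6 cm
Step 2: Shrinkage% = (0.6 / 43) * 100
Step 3: Shrinkage% = 0.013953 * 100 = 1.3953% ≈ 1.4%

1.4%


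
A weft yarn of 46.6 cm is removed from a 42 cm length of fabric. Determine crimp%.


Formula: Crimp% = ((L_yarn - L_fabric) / L_fabric) * 100
Step 1: Extension = 46.6 - 42 = 4.6 cm
Step 2: Crimp% = (4.6 / 42) * 100
Step 3: Crimp% = 0.109524 * 100 = 10.9524% ≈ 11.0%

11.0%


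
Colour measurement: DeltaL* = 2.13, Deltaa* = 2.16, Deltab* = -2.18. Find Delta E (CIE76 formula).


Formula: Delta E = sqrt(dL*^2 + da*^2 + db*^2)
Step 1: dL*^2 = 2.13^2 = 4.5369
Step 2: da*^2 = 2.16^2 = 4.6656
Step 3: db*^2 = (-2.18)^2 = 4.7524
Step 4: Sum = 4.5369 + 4.6656 + 4.7524 = 13.9549
Step 5: Delta E = sqrt(13.9549) = 3.74

3.74 Delta E


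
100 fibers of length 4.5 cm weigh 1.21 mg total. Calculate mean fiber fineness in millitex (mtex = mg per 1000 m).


Formula: fineness (mtex) = mass (mg) / total length (km) = (mass_mg / total_length_m) * 1000
Step 1: Convert fiber length: 4.5 cm = 0.045 m
Step 2: Total fiber length = 100 * 0.045 = 4.5 m
Step 3: Linear density = 1.21 mg / 4.5 m = 0.2689 mg/m
Step 4: fineness = 0.2689 * 1000 = 268.9 mtex

268.9 mtex


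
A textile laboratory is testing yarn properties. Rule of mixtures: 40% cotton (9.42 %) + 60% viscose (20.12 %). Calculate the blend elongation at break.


Formula: Blend property = (fraction_A * property_A) + (fraction_B * property_B)
Step 1: Contribution A = 40/100 * 9.42 % = 3.768 %
Step 2: Contribution B = 60/100 * 20.12 % = 12.072 %
Step 3: Blend elongation at break = 3.768 + 12.072 = 15.84 %

15.84 %


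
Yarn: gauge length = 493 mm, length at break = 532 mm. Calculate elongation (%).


Formula: Elongation (%) = ((L_break - L0) / L0) * 100
Step 1: Extension = 532 - 493 = 39 mm
Step 2: Elongation = (39 / 493) * 100
Step 3: Elongation = 0.079108 * 100 = 7.9108% ≈ 7.9%

7.9%


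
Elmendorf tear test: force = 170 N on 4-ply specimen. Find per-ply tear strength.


Formula: Per-ply strength = Total force / Number of plies
Per-ply = 170 N / 4
Per-ply = 42.5 N

42.5 N


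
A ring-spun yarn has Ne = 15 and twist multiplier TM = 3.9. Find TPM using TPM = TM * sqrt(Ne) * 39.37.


Formula: TPM = TM * sqrt(Ne) * 39.37
Step 1: sqrt(Ne) = sqrt(15) = 3.873
Step 2: TM * sqrt(Ne) = 3.9 * 3.873 = 15.1047
Step 3: TPM = 15.1047 * 39.37 = 595 twists/m

595 twists/m


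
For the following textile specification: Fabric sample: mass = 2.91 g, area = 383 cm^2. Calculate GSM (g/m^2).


Formula: GSM = mass_g / area_m2
Step 1: Convert area: 383 cm^2 = 383 / 10000 = 0.0383 m^2
Step 2: GSM = 2.91 g / 0.0383 m^2 = 76.0 g/m^2

76.0 g/m^2


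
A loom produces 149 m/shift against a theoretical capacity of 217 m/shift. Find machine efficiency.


Formula: Efficiency% = (Actual output / Theoretical output) * 100
Efficiency% = (149 / 217) * 100
Efficiency% = 0.686636 * 100 = 68.6636% ≈ 68.7%

68.7%


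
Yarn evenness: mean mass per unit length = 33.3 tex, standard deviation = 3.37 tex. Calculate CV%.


Formula: CV% = (standard deviation / mean) * 100
Step 1: Ratio = 3.37 / 33.3 = 0.101201
Step 2: CV% = 0.101201 * 100 = 10.1201% ≈ 10.1%

10.1%


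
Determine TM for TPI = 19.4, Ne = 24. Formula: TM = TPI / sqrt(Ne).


Formula: TM = TPI / sqrt(Ne)
Step 1: sqrt(Ne) = sqrt(24) = 4.899
Step 2: TM = 19.4 / 4.899 = 3.96

3.96 TM


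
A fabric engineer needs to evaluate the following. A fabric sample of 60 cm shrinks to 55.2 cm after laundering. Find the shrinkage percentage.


Formula: Shrinkage% = ((L_before - L_after) / L_before) * 100
Step 1: Shrinkage = 60 - 55.2 = 4.8 cm
Step 2: Shrinkage% = (4.8 / 60) * 100
Step 3: Shrinkage% = 0.08 * 100 = 8.0%

8.0%


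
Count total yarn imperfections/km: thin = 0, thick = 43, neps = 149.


Formula: Total = thin places + thick places + neps
Total = 0 + 43 + 149
Total = 192 imperfections/km

192 imperfections/km


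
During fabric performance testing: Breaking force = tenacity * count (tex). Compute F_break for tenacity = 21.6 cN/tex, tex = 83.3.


Formula: Breaking force = Tenacity * Linear density
F = 21.6 cN/tex * 83.3 tex
F = 1799.28 cN

1799.28 cN


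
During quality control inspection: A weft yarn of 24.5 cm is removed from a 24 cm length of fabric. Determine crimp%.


Formula: Crimp% = ((L_yarn - L_fabric) / L_fabric) * 100
Step 1: Extension = 24.5 - 24 = 0.5 cm
Step 2: Crimp% = (0.5 / 24) * 100
Step 3: Crimp% = 0.020833 * 100 = 2.0833% ≈ 2.1%

2.1%


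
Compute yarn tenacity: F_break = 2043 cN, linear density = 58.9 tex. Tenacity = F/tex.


Formula: Tenacity = Breaking force / Linear density
Tenacity = 2043 cN / 58.9 tex
Tenacity = 34.69 cN/tex

34.69 cN/tex


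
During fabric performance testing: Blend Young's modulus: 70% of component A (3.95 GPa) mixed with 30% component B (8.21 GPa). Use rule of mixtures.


Formula: Blend property = (fraction_A * property_A) + (fraction_B * property_B)
Step 1: Contribution A = 70/100 * 3.95 GPa = 2.765 GPa
Step 2: Contribution B = 30/100 * 8.21 GPa = 2.463 GPa
Step 3: Blend Young's modulus = 2.765 + 2.463 = 5.228 GPa

5.228 GPa


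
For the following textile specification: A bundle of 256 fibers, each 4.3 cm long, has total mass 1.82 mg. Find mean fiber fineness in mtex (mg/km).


Formula: fineness (mtex) = mass (mg) / total length (km) = (mass_mg / total_length_m) * 1000
Step 1: Convert fiber length: 4.3 cm = 0.043 m
Step 2: Total fiber length = 256 * 0.043 = 11.008 m
Step 3: Linear density = 1.82 mg / 11.008 m = 0.1653 mg/m
Step 4: fineness = 0.1653 * 1000 = 165.3 mtex

165.3 mtex


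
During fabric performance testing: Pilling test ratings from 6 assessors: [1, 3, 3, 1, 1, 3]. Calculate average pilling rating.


Formula: Mean = sum / count
Sum = 1 + 3 + 3 + 1 + 1 + 3 = 12
Mean = 12 / 6 = 2.0

2.0


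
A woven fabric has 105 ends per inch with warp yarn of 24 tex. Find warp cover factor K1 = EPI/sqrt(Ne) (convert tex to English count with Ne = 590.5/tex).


Formula: K1 = EPI / sqrt(Ne), with Ne = 590.5 / tex_warp
Step 1: Ne = 590.5 / 24 = 24.604
Step 2: sqrt(Ne) = sqrt(24.604) = 4.9602
Step 3: K1 = 105 / 4.9602 = 21.2

21.2


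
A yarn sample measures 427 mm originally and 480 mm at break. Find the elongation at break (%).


Formula: Elongation (%) = ((L_break - L0) / L0) * 100
Step 1: Extension = 480 - 427 = 53 mm
Step 2: Elongation = (53 / 427) * 100
Step 3: Elongation = 0.124122 * 100 = 12.4122% ≈ 12.4%

12.4%


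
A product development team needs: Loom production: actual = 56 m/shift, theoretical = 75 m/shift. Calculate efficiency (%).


Formula: Efficiency% = (Actual output / Theoretical output) * 100
Efficiency% = (56 / 75) * 100
Efficiency% = 0.746667 * 100 = 74.6667% ≈ 74.7%

74.7%


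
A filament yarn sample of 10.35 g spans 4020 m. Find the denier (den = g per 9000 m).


Formula: den = (mass_g / length_m) * 9000
Substituting: den = (10.35 / 4020) * 9000
Intermediate: 10.35 / 4020 = 0.00257463 g/m
den = 0.00257463 * 9000 = 23.2 denier

23.2 denier


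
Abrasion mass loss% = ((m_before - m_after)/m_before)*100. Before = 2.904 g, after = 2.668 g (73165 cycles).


Formula: Mass loss% = ((m_before - m_after) / m_before) * 100
Step 1: Mass loss = 2.904 - 2.668 = 0.236 g
Step 2: Ratio = 0.236 / 2.904 = 0.0812672
Step 3: Mass loss% = 0.0812672 * 100 = 8.12672% ≈ 8.13%

8.13%


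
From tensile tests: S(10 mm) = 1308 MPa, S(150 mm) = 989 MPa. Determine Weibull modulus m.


Formula: m = ln(L1/L2) / ln(S2/S1)
Step 1: ln(L1/L2) = ln(10/150) = -2.70805
Step 2: S2/S1 = 989/1308 = 0.75612
Step 3: ln(S2/S1) = ln(0.75612) = -0.27956
Step 4: m = -2.70805 / -0.27956 = 9.69

9.69 (Weibull m)


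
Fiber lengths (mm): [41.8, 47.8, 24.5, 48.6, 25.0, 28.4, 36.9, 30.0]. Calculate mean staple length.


Formula: Mean = sum of lengths / count
Sum = 41.8 + 47.8 + 24.5 + 48.6 + 25.0 + 28.4 + 36.9 + 30.0
Sum = 283.0 mm
Mean = 283.0 / 8 = 35.38 mm

35.38 mm


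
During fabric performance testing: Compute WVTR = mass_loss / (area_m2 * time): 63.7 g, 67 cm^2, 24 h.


Formula: WVTR = mass_loss / (area * time)
Step 1: Convert area: 67 cm^2 = 0.0067 m^2
Step 2: WVTR = 63.7 g / (0.0067 m^2 * 24 h)
Step 3: WVTR = 63.7 / 0.1608 = 396.1 g/m^2/h

396.1 g/m^2/h


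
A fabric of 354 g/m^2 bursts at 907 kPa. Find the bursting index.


Formula: Bursting Index = Bursting Strength / Fabric GSM
BI = 907 kPa / 354 g/m^2
BI = 2.562 kPa/(g/m^2)

2.562 kPa/(g/m^2)


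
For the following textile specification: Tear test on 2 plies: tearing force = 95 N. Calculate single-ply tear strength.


Formula: Per-ply strength = Total force / Number of plies
Per-ply = 95 N / 2
Per-ply = 47.5 N

47.5 N


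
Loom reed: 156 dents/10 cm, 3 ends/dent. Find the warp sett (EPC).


Formula: EPC = (dents per 10 cm * ends per dent) / 10
Step 1: Total ends per 10 cm = 156 * 3 = 468
Step 2: EPC = 468 / 10 = 46.8 ends/cm

46.8 ends/cm


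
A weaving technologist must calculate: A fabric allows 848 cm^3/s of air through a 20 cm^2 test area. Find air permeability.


Formula: Air Permeability = Airflow / Test Area
AP = 848 cm^3/s / 20 cm^2
AP = 42.4 cm^3/s/cm^2

42.4 cm^3/s/cm^2


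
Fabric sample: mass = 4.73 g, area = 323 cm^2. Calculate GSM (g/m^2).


Formula: GSM = mass_g / area_m2
Step 1: Convert area: 323 cm^2 = 323 / 10000 = 0.0323 m^2
Step 2: GSM = 4.73 g / 0.0323 m^2 = 146.4 g/m^2

146.4 g/m^2


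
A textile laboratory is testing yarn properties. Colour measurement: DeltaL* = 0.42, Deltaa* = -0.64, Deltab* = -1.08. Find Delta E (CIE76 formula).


Formula: Delta E = sqrt(dL*^2 + da*^2 + db*^2)
Step 1: dL*^2 = 0.42^2 = 0.1764
Step 2: da*^2 = (-0.64)^2 = 0.4096
Step 3: db*^2 = (-1.08)^2 = 1.1664
Step 4: Sum = 0.1764 + 0.4096 + 1.1664 = 1.7524
Step 5: Delta E = sqrt(1.7524) = 1.32

1.32 Delta E


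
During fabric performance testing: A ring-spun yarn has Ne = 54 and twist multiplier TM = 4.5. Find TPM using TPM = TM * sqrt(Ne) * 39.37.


Formula: TPM = TM * sqrt(Ne) * 39.37
Step 1: sqrt(Ne) = sqrt(54) = 7.3485
Step 2: TM * sqrt(Ne) = 4.5 * 7.3485 = 33.0683
Step 3: TPM = 33.0683 * 39.37 = 1302 twists/m

1302 twists/m


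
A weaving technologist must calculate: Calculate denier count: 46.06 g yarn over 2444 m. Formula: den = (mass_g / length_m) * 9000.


Formula: den = (mass_g / length_m) * 9000
Substituting: den = (46.06 / 2444) * 9000
Intermediate: 46.06 / 2444 = 0.01884615 g/m
den = 0.01884615 * 9000 = 169.6 denier

169.6 denier


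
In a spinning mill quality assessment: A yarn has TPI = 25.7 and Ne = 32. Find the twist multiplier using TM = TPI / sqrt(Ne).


Formula: TM = TPI / sqrt(Ne)
Step 1: sqrt(Ne) = sqrt(32) = 5.6569
Step 2: TM = 25.7 / 5.6569 = 4.54

4.54 TM


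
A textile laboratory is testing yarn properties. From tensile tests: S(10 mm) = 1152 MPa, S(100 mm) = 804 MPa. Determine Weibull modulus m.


Formula: m = ln(L1/L2) / ln(S2/S1)
Step 1: ln(L1/L2) = ln(10/100) = -2.30259
Step 2: S2/S1 = 804/1152 = 0.69792
Step 3: ln(S2/S1) = ln(0.69792) = -0.35965
Step 4: m = -2.30259 / -0.35965 = 6.40

6.40 (Weibull m)


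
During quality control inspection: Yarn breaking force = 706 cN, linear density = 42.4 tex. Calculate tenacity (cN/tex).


Formula: Tenacity = Breaking force / Linear density
Tenacity = 706 cN / 42.4 tex
Tenacity = 16.65 cN/tex

16.65 cN/tex


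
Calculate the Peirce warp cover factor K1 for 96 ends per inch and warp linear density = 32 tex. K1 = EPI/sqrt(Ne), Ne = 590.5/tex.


Formula: K1 = EPI / sqrt(Ne), with Ne = 590.5 / tex_warp
Step 1: Ne = 590.5 / 32 = 18.453
Step 2: sqrt(Ne) = sqrt(18.453) = 4.2957
Step 3: K1 = 96 / 4.2957 = 22.3

22.3


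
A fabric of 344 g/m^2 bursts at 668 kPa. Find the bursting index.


Formula: Bursting Index = Bursting Strength / Fabric GSM
BI = 668 kPa / 344 g/m^2
BI = 1.942 kPa/(g/m^2)

1.942 kPa/(g/m^2)


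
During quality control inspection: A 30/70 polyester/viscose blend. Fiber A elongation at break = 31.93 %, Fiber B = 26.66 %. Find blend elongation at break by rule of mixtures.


Formula: Blend property = (fraction_A * property_A) + (fraction_B * property_B)
Step 1: Contribution A = 30/100 * 31.93 % = 9.579 %
Step 2: Contribution B = 70/100 * 26.66 % = 18.662 %
Step 3: Blend elongation at break = 9.579 + 18.662 = 28.241 %

28.241 %


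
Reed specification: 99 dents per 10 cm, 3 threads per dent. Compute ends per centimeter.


Formula: EPC = (dents per 10 cm * ends per dent) / 10
Step 1: Total ends per 10 cm = 99 * 3 = 297
Step 2: EPC = 297 / 10 = 29.7 ends/cm

29.7 ends/cm


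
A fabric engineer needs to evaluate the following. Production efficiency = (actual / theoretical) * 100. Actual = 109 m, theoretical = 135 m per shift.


Formula: Efficiency% = (Actual output / Theoretical output) * 100
Efficiency% = (109 / 135) * 100
Efficiency% = 0.807407 * 100 = 80.7407% ≈ 80.7%

80.7%


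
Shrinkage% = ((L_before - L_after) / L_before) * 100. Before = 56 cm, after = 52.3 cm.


Formula: Shrinkage% = ((L_before - L_after) / L_before) * 100
Step 1: Shrinkage = 56 - 52.3 = 3.7 cm
Step 2: Shrinkage% = (3.7 / 56) * 100
Step 3: Shrinkage% = 0.066071 * 100 = 6.6071% ≈ 6.6%

6.6%


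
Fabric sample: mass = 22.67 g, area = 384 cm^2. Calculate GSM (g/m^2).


Formula: GSM = mass_g / area_m2
Step 1: Convert area: 384 cm^2 = 384 / 10000 = 0.0384 m^2
Step 2: GSM = 22.67 g / 0.0384 m^2 = 590.4 g/m^2

590.4 g/m^2


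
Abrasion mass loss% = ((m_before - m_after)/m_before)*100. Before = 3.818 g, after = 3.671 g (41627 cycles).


Formula: Mass loss% = ((m_before - m_after) / m_before) * 100
Step 1: Mass loss = 3.818 - 3.671 = 0.147 g
Step 2: Ratio = 0.147 / 3.818 = 0.0385018
Step 3: Mass loss% = 0.0385018 * 100 = 3.85018% ≈ 3.85%

3.85%


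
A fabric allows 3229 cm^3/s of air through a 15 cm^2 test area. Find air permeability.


Formula: Air Permeability = Airflow / Test Area
AP = 3229 cm^3/s / 15 cm^2
AP = 215.3 cm^3/s/cm^2

215.3 cm^3/s/cm^2


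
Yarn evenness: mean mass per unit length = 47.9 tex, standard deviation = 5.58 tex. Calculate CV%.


Formula: CV% = (standard deviation / mean) * 100
Step 1: Ratio = 5.58 / 47.9 = 0.116493
Step 2: CV% = 0.116493 * 100 = 11.6493% ≈ 11.6%

11.6%


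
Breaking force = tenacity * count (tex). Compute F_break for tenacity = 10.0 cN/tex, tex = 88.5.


Formula: Breaking force = Tenacity * Linear density
F = 10.0 cN/tex * 88.5 tex
F = 885.00 cN

885.00 cN


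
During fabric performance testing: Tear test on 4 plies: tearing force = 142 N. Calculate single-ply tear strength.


Formula: Per-ply strength = Total force / Number of plies
Per-ply = 142 N / 4
Per-ply = 35.5 N

35.5 N


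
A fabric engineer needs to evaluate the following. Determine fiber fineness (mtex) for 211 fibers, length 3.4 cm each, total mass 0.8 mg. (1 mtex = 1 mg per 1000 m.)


Formula: fineness (mtex) = mass (mg) / total length (km) = (mass_mg / total_length_m) * 1000
Step 1: Convert fiber length: 3.4 cm = 0.034 m
Step 2: Total fiber length = 211 * 0.034 = 7.174 m
Step 3: Linear density = 0.8 mg / 7.174 m = 0.1115 mg/m
Step 4: fineness = 0.1115 * 1000 = 111.5 mtex

111.5 mtex
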